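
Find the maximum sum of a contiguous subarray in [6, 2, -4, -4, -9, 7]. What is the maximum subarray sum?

Using Kadane's algorithm on [6, 2, -4, -4, -9, 7]:

Scanning through the array:
Position 1 (value 2): max_ending_here = 8, max_so_far = 8
Position 2 (value -4): max_ending_here = 4, max_so_far = 8
Position 3 (value -4): max_ending_here = 0, max_so_far = 8
Position 4 (value -9): max_ending_here = -9, max_so_far = 8
Position 5 (value 7): max_ending_here = 7, max_so_far = 8

Maximum subarray: [6, 2]
Maximum sum: 8

The maximum subarray is [6, 2] with sum 8. This subarray runs from index 0 to index 1.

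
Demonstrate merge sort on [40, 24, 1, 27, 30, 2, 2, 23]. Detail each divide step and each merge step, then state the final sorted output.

Merge sort trace:

Split: [40, 24, 1, 27, 30, 2, 2, 23] -> [40, 24, 1, 27] and [30, 2, 2, 23]
  Split: [40, 24, 1, 27] -> [40, 24] and [1, 27]
    Split: [40, 24] -> [40] and [24]
    Merge: [40] + [24] -> [24, 40]
    Split: [1, 27] -> [1] and [27]
    Merge: [1] + [27] -> [1, 27]
  Merge: [24, 40] + [1, 27] -> [1, 24, 27, 40]
  Split: [30, 2, 2, 23] -> [30, 2] and [2, 23]
    Split: [30, 2] -> [30] and [2]
    Merge: [30] + [2] -> [2, 30]
    Split: [2, 23] -> [2] and [23]
    Merge: [2] + [23] -> [2, 23]
  Merge: [2, 30] + [2, 23] -> [2, 2, 23, 30]
Merge: [1, 24, 27, 40] + [2, 2, 23, 30] -> [1, 2, 2, 23, 24, 27, 30, 40]

Final sorted array: [1, 2, 2, 23, 24, 27, 30, 40]

The merge sort proceeds by recursively splitting the array and merging sorted halves.
After all merges, the sorted array is [1, 2, 2, 23, 24, 27, 30, 40].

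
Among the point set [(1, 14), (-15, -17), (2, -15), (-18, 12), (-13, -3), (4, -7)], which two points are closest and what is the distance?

Computing all pairwise distances among 6 points:

d((1, 14), (-15, -17)) = 34.8855
d((1, 14), (2, -15)) = 29.0172
d((1, 14), (-18, 12)) = 19.105
d((1, 14), (-13, -3)) = 22.0227
d((1, 14), (4, -7)) = 21.2132
d((-15, -17), (2, -15)) = 17.1172
d((-15, -17), (-18, 12)) = 29.1548
d((-15, -17), (-13, -3)) = 14.1421
d((-15, -17), (4, -7)) = 21.4709
d((2, -15), (-18, 12)) = 33.6006
d((2, -15), (-13, -3)) = 19.2094
d((2, -15), (4, -7)) = 8.2462 <-- minimum
d((-18, 12), (-13, -3)) = 15.8114
d((-18, 12), (4, -7)) = 29.0689
d((-13, -3), (4, -7)) = 17.4642

Closest pair: (2, -15) and (4, -7) with distance 8.2462

The closest pair is (2, -15) and (4, -7) with Euclidean distance 8.2462. For 6 points, brute-force pairwise comparison is shown above. For large n, the divide-and-conquer algorithm (sort by x, recurse on halves, check the dividing strip) achieves O(n log n).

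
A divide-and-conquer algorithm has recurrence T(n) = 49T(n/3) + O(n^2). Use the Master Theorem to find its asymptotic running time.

Master Theorem for T(n) = 49T(n/3) + O(n^2):

a = 49, b = 3, c = 2
log_b(a) = log_3(49) = 3.5425

Case 1: c = 2 < log_3(49) = 3.5425
T(n) = O(n^(log_3 49))

For T(n) = 49T(n/3) + O(n^2): log_3(49) = 3.5425. This is Case 1 of the Master Theorem (c < log_b(a), work dominated by leaves), giving O(n^(log_3 49)).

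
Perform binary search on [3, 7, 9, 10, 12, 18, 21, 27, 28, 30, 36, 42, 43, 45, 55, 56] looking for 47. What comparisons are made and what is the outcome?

Binary search for 47 in [3, 7, 9, 10, 12, 18, 21, 27, 28, 30, 36, 42, 43, 45, 55, 56]:

lo=0, hi=15, mid=7, arr[mid]=27 -> 27 < 47, search right half
lo=8, hi=15, mid=11, arr[mid]=42 -> 42 < 47, search right half
lo=12, hi=15, mid=13, arr[mid]=45 -> 45 < 47, search right half
lo=14, hi=15, mid=14, arr[mid]=55 -> 55 > 47, search left half
lo=14 > hi=13, target 47 not found

Binary search determines that 47 is not in the array after 4 comparisons. The search space was exhausted without finding the target.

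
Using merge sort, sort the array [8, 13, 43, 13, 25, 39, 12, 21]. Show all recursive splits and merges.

Merge sort trace:

Split: [8, 13, 43, 13, 25, 39, 12, 21] -> [8, 13, 43, 13] and [25, 39, 12, 21]
  Split: [8, 13, 43, 13] -> [8, 13] and [43, 13]
    Split: [8, 13] -> [8] and [13]
    Merge: [8] + [13] -> [8, 13]
    Split: [43, 13] -> [43] and [13]
    Merge: [43] + [13] -> [13, 43]
  Merge: [8, 13] + [13, 43] -> [8, 13, 13, 43]
  Split: [25, 39, 12, 21] -> [25, 39] and [12, 21]
    Split: [25, 39] -> [25] and [39]
    Merge: [25] + [39] -> [25, 39]
    Split: [12, 21] -> [12] and [21]
    Merge: [12] + [21] -> [12, 21]
  Merge: [25, 39] + [12, 21] -> [12, 21, 25, 39]
Merge: [8, 13, 13, 43] + [12, 21, 25, 39] -> [8, 12, 13, 13, 21, 25, 39, 43]

Final sorted array: [8, 12, 13, 13, 21, 25, 39, 43]

The merge sort proceeds by recursively splitting the array and merging sorted halves.
After all merges, the sorted array is [8, 12, 13, 13, 21, 25, 39, 43].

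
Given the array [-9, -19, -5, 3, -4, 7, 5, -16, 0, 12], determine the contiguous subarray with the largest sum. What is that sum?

Using Kadane's algorithm on [-9, -19, -5, 3, -4, 7, 5, -16, 0, 12]:

Scanning through the array:
Position 1 (value -19): max_ending_here = -19, max_so_far = -9
Position 2 (value -5): max_ending_here = -5, max_so_far = -5
Position 3 (value 3): max_ending_here = 3, max_so_far = 3
Position 4 (value -4): max_ending_here = -1, max_so_far = 3
Position 5 (value 7): max_ending_here = 7, max_so_far = 7
Position 6 (value 5): max_ending_here = 12, max_so_far = 12
Position 7 (value -16): max_ending_here = -4, max_so_far = 12
Position 8 (value 0): max_ending_here = 0, max_so_far = 12
Position 9 (value 12): max_ending_here = 12, max_so_far = 12

Maximum subarray: [7, 5]
Maximum sum: 12

The maximum subarray is [7, 5] with sum 12. This subarray runs from index 5 to index 6.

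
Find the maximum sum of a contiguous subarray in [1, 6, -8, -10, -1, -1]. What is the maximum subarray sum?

Using Kadane's algorithm on [1, 6, -8, -10, -1, -1]:

Scanning through the array:
Position 1 (value 6): max_ending_here = 7, max_so_far = 7
Position 2 (value -8): max_ending_here = -1, max_so_far = 7
Position 3 (value -10): max_ending_here = -10, max_so_far = 7
Position 4 (value -1): max_ending_here = -1, max_so_far = 7
Position 5 (value -1): max_ending_here = -1, max_so_far = 7

Maximum subarray: [1, 6]
Maximum sum: 7

The maximum subarray is [1, 6] with sum 7. This subarray runs from index 0 to index 1.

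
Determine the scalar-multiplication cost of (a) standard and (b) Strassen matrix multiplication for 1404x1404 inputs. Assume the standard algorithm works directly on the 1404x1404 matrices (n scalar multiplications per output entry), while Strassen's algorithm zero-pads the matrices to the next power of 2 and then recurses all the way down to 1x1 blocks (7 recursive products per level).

Matrix multiplication for 1404x1404 matrices:

Strassen's algorithm requires power-of-2 dimensions. Pad 1404x1404 to 2048x2048 (next power of 2).

Standard algorithm: 1404^3 = 2767587264 multiplications
Strassen's algorithm: 7^(log2(2048)) = 7^11 = 1977326743 multiplications
Savings: 2767587264 - 1977326743 = 790260521 multiplications

Standard: 2767587264 multiplications (1404^3). Strassen: 1977326743 multiplications (7^11, after padding to 2048x2048). Strassen reduces 8 recursive multiplications to 7 at each level.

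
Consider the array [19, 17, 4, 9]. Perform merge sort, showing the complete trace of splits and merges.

Merge sort trace:

Split: [19, 17, 4, 9] -> [19, 17] and [4, 9]
  Split: [19, 17] -> [19] and [17]
  Merge: [19] + [17] -> [17, 19]
  Split: [4, 9] -> [4] and [9]
  Merge: [4] + [9] -> [4, 9]
Merge: [17, 19] + [4, 9] -> [4, 9, 17, 19]

Final sorted array: [4, 9, 17, 19]

The merge sort proceeds by recursively splitting the array and merging sorted halves.
After all merges, the sorted array is [4, 9, 17, 19].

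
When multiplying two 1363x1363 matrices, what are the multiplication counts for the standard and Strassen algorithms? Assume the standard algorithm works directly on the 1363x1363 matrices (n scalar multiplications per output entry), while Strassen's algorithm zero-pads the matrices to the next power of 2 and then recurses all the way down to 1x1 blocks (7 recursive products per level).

Matrix multiplication for 1363x1363 matrices:

Strassen's algorithm requires power-of-2 dimensions. Pad 1363x1363 to 2048x2048 (next power of 2).

Standard algorithm: 1363^3 = 2532139147 multiplications
Strassen's algorithm: 7^(log2(2048)) = 7^11 = 1977326743 multiplications
Savings: 2532139147 - 1977326743 = 554812404 multiplications

Standard: 2532139147 multiplications (1363^3). Strassen: 1977326743 multiplications (7^11, after padding to 2048x2048). Strassen reduces 8 recursive multiplications to 7 at each level.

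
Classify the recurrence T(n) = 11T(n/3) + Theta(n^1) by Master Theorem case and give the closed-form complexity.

Master Theorem for T(n) = 11T(n/3) + O(n^1):

a = 11, b = 3, c = 1
log_b(a) = log_3(11) = 2.1827

Case 1: c = 1 < log_3(11) = 2.1827
T(n) = O(n^(log_3 11))

For T(n) = 11T(n/3) + O(n^1): log_3(11) = 2.1827. This is Case 1 of the Master Theorem (c < log_b(a), work dominated by leaves), giving O(n^(log_3 11)).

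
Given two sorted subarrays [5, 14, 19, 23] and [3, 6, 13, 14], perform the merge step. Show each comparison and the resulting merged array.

Merging process:

Compare 5 vs 3: take 3 from right. Merged: [3]
Compare 5 vs 6: take 5 from left. Merged: [3, 5]
Compare 14 vs 6: take 6 from right. Merged: [3, 5, 6]
Compare 14 vs 13: take 13 from right. Merged: [3, 5, 6, 13]
Compare 14 vs 14: take 14 from left. Merged: [3, 5, 6, 13, 14]
Compare 19 vs 14: take 14 from right. Merged: [3, 5, 6, 13, 14, 14]
Append remaining from left: [19, 23]. Merged: [3, 5, 6, 13, 14, 14, 19, 23]

Final merged array: [3, 5, 6, 13, 14, 14, 19, 23]
Total comparisons: 6

The merged array is [3, 5, 6, 13, 14, 14, 19, 23], requiring 6 comparisons. The merge step runs in O(n) time where n is the total number of elements.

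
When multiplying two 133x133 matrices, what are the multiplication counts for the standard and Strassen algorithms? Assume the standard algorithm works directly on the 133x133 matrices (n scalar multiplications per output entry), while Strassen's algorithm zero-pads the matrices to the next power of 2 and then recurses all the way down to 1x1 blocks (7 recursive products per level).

Matrix multiplication for 133x133 matrices:

Strassen's algorithm requires power-of-2 dimensions. Pad 133x133 to 256x256 (next power of 2).

Standard algorithm: 133^3 = 2352637 multiplications
Strassen's algorithm: 7^(log2(256)) = 7^8 = 5764801 multiplications
Difference: 2352637 - 5764801 = -3412164 (Strassen uses MORE here due to padding overhead — for small or just-over-power-of-2 n, padding can outweigh the per-level savings)

Standard: 2352637 multiplications (133^3). Strassen: 5764801 multiplications (7^8, after padding to 256x256). Strassen reduces 8 recursive multiplications to 7 at each level.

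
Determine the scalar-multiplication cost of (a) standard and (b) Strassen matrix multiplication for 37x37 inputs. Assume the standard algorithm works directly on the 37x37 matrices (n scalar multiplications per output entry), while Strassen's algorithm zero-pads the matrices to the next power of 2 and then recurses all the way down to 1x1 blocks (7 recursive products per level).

Matrix multiplication for 37x37 matrices:

Strassen's algorithm requires power-of-2 dimensions. Pad 37x37 to 64x64 (next power of 2).

Standard algorithm: 37^3 = 50653 multiplications
Strassen's algorithm: 7^(log2(64)) = 7^6 = 117649 multiplications
Difference: 50653 - 117649 = -66996 (Strassen uses MORE here due to padding overhead — for small or just-over-power-of-2 n, padding can outweigh the per-level savings)

Standard: 50653 multiplications (37^3). Strassen: 117649 multiplications (7^6, after padding to 64x64). Strassen reduces 8 recursive multiplications to 7 at each level.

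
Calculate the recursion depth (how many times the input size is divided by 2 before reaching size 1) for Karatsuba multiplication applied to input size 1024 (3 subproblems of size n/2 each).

For divide and conquer with division factor 2:

Problem sizes at each level:
Level 0: 1024
Level 1: 512
Level 2: 256
Level 3: 128
Level 4: 64
Level 5: 32
Level 6: 16
Level 7: 8
Level 8: 4
Level 9: 2
Level 10: 1

The root is level 0 and the size-1 base case is level 10 (the tree spans levels 0 through 10, i.e. 11 levels counting the root), so the depth is the number of divisions: log_2(1024) = 10

The recursion tree depth is log_2(1024) = 10. At each level, the problem size is divided by 2, so it takes 10 divisions to reduce to a base case of size 1. The algorithm makes 3 recursive calls at each level.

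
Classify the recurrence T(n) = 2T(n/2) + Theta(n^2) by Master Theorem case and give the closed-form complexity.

Master Theorem for T(n) = 2T(n/2) + O(n^2):

a = 2, b = 2, c = 2
log_b(a) = log_2(2) = 1.0000

Case 3: c = 2 > log_2(2) = 1.0000
T(n) = O(n^2) = O(n^2)

For T(n) = 2T(n/2) + O(n^2): log_2(2) = 1.0000. This is Case 3 of the Master Theorem (c > log_b(a), work dominated by root), giving O(n^2).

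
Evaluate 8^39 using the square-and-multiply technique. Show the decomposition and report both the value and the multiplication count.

Computing 8^39 by squaring (build up from 8^1; each line after the first costs one multiplication):

8^1 = 8
8^2 = (8^1)^2 = 8^2 = 64
8^4 = (8^2)^2 = 64^2 = 4096
8^8 = (8^4)^2 = 4096^2 = 16777216
8^9 = 8 * 8^8 = 8 * 16777216 = 134217728
8^18 = (8^9)^2 = 134217728^2 = 18014398509481984
8^19 = 8 * 8^18 = 8 * 18014398509481984 = 144115188075855872
8^38 = (8^19)^2 = 144115188075855872^2 = 20769187434139310514121985316880384
8^39 = 8 * 8^38 = 8 * 20769187434139310514121985316880384 = 166153499473114484112975882535043072

Result: 166153499473114484112975882535043072
Multiplications needed: 8 (8 lines after 8^1)

8^39 = 166153499473114484112975882535043072. Using exponentiation by squaring, this requires 8 multiplications. The key idea: if the exponent is even, square the half-power; if odd, multiply by the base once.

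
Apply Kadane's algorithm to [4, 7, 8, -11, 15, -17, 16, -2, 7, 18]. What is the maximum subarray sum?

Using Kadane's algorithm on [4, 7, 8, -11, 15, -17, 16, -2, 7, 18]:

Scanning through the array:
Position 1 (value 7): max_ending_here = 11, max_so_far = 11
Position 2 (value 8): max_ending_here = 19, max_so_far = 19
Position 3 (value -11): max_ending_here = 8, max_so_far = 19
Position 4 (value 15): max_ending_here = 23, max_so_far = 23
Position 5 (value -17): max_ending_here = 6, max_so_far = 23
Position 6 (value 16): max_ending_here = 22, max_so_far = 23
Position 7 (value -2): max_ending_here = 20, max_so_far = 23
Position 8 (value 7): max_ending_here = 27, max_so_far = 27
Position 9 (value 18): max_ending_here = 45, max_so_far = 45

Maximum subarray: [4, 7, 8, -11, 15, -17, 16, -2, 7, 18]
Maximum sum: 45

The maximum subarray is [4, 7, 8, -11, 15, -17, 16, -2, 7, 18] with sum 45. This subarray runs from index 0 to index 9.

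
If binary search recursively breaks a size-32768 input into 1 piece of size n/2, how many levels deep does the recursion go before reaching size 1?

For divide and conquer with division factor 2:

Problem sizes at each level:
Level 0: 32768
Level 1: 16384
Level 2: 8192
Level 3: 4096
Level 4: 2048
Level 5: 1024
Level 6: 512
Level 7: 256
Level 8: 128
Level 9: 64
Level 10: 32
Level 11: 16
Level 12: 8
Level 13: 4
Level 14: 2
Level 15: 1

The root is level 0 and the size-1 base case is level 15 (the tree spans levels 0 through 15, i.e. 16 levels counting the root), so the depth is the number of divisions: log_2(32768) = 15

The recursion tree depth is log_2(32768) = 15. At each level, the problem size is divided by 2, so it takes 15 divisions to reduce to a base case of size 1. The algorithm makes 1 recursive call at each level.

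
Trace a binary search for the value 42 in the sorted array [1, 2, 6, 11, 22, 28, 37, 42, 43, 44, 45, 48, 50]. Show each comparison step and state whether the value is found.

Binary search for 42 in [1, 2, 6, 11, 22, 28, 37, 42, 43, 44, 45, 48, 50]:

lo=0, hi=12, mid=6, arr[mid]=37 -> 37 < 42, search right half
lo=7, hi=12, mid=9, arr[mid]=44 -> 44 > 42, search left half
lo=7, hi=8, mid=7, arr[mid]=42 -> Found target at index 7!

Binary search finds 42 at index 7 after 3 comparisons. The search repeatedly halves the search space by comparing with the middle element.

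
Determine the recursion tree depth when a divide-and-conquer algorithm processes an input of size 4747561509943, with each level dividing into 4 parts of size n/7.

For divide and conquer with division factor 7:

Problem sizes at each level:
Level 0: 4747561509943
Level 1: 678223072849
Level 2: 96889010407
Level 3: 13841287201
Level 4: 1977326743
Level 5: 282475249
Level 6: 40353607
Level 7: 5764801
Level 8: 823543
Level 9: 117649
Level 10: 16807
Level 11: 2401
Level 12: 343
Level 13: 49
Level 14: 7
Level 15: 1

The root is level 0 and the size-1 base case is level 15 (the tree spans levels 0 through 15, i.e. 16 levels counting the root), so the depth is the number of divisions: log_7(4747561509943) = 15

The recursion tree depth is log_7(4747561509943) = 15. At each level, the problem size is divided by 7, so it takes 15 divisions to reduce to a base case of size 1. The algorithm makes 4 recursive calls at each level.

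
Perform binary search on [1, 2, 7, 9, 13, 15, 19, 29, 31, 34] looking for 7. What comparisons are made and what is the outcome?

Binary search for 7 in [1, 2, 7, 9, 13, 15, 19, 29, 31, 34]:

lo=0, hi=9, mid=4, arr[mid]=13 -> 13 > 7, search left half
lo=0, hi=3, mid=1, arr[mid]=2 -> 2 < 7, search right half
lo=2, hi=3, mid=2, arr[mid]=7 -> Found target at index 2!

Binary search finds 7 at index 2 after 3 comparisons. The search repeatedly halves the search space by comparing with the middle element.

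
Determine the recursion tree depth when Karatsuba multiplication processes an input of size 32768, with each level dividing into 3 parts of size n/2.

For divide and conquer with division factor 2:

Problem sizes at each level:
Level 0: 32768
Level 1: 16384
Level 2: 8192
Level 3: 4096
Level 4: 2048
Level 5: 1024
Level 6: 512
Level 7: 256
Level 8: 128
Level 9: 64
Level 10: 32
Level 11: 16
Level 12: 8
Level 13: 4
Level 14: 2
Level 15: 1

The root is level 0 and the size-1 base case is level 15 (the tree spans levels 0 through 15, i.e. 16 levels counting the root), so the depth is the number of divisions: log_2(32768) = 15

The recursion tree depth is log_2(32768) = 15. At each level, the problem size is divided by 2, so it takes 15 divisions to reduce to a base case of size 1. The algorithm makes 3 recursive calls at each level.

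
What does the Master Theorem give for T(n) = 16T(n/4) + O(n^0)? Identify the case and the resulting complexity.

Master Theorem for T(n) = 16T(n/4) + O(n^0):

a = 16, b = 4, c = 0
log_b(a) = log_4(16) = 2.0000

Case 1: c = 0 < log_4(16) = 2.0000
T(n) = O(n^(log_4 16)) = O(n^2)

For T(n) = 16T(n/4) + O(n^0): log_4(16) = 2.0000. This is Case 1 of the Master Theorem (c < log_b(a), work dominated by leaves), giving O(n^2).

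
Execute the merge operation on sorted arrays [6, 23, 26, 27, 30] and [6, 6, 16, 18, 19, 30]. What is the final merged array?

Merging process:

Compare 6 vs 6: take 6 from left. Merged: [6]
Compare 23 vs 6: take 6 from right. Merged: [6, 6]
Compare 23 vs 6: take 6 from right. Merged: [6, 6, 6]
Compare 23 vs 16: take 16 from right. Merged: [6, 6, 6, 16]
Compare 23 vs 18: take 18 from right. Merged: [6, 6, 6, 16, 18]
Compare 23 vs 19: take 19 from right. Merged: [6, 6, 6, 16, 18, 19]
Compare 23 vs 30: take 23 from left. Merged: [6, 6, 6, 16, 18, 19, 23]
Compare 26 vs 30: take 26 from left. Merged: [6, 6, 6, 16, 18, 19, 23, 26]
Compare 27 vs 30: take 27 from left. Merged: [6, 6, 6, 16, 18, 19, 23, 26, 27]
Compare 30 vs 30: take 30 from left. Merged: [6, 6, 6, 16, 18, 19, 23, 26, 27, 30]
Append remaining from right: [30]. Merged: [6, 6, 6, 16, 18, 19, 23, 26, 27, 30, 30]

Final merged array: [6, 6, 6, 16, 18, 19, 23, 26, 27, 30, 30]
Total comparisons: 10

The merged array is [6, 6, 6, 16, 18, 19, 23, 26, 27, 30, 30], requiring 10 comparisons. The merge step runs in O(n) time where n is the total number of elements.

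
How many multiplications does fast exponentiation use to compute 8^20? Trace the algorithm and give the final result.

Computing 8^20 by squaring (build up from 8^1; each line after the first costs one multiplication):

8^1 = 8
8^2 = (8^1)^2 = 8^2 = 64
8^4 = (8^2)^2 = 64^2 = 4096
8^5 = 8 * 8^4 = 8 * 4096 = 32768
8^10 = (8^5)^2 = 32768^2 = 1073741824
8^20 = (8^10)^2 = 1073741824^2 = 1152921504606846976

Result: 1152921504606846976
Multiplications needed: 5 (5 lines after 8^1)

8^20 = 1152921504606846976. Using exponentiation by squaring, this requires 5 multiplications. The key idea: if the exponent is even, square the half-power; if odd, multiply by the base once.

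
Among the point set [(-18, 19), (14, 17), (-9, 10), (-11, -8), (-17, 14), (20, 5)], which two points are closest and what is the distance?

Computing all pairwise distances among 6 points:

d((-18, 19), (14, 17)) = 32.0624
d((-18, 19), (-9, 10)) = 12.7279
d((-18, 19), (-11, -8)) = 27.8927
d((-18, 19), (-17, 14)) = 5.099 <-- minimum
d((-18, 19), (20, 5)) = 40.4969
d((14, 17), (-9, 10)) = 24.0416
d((14, 17), (-11, -8)) = 35.3553
d((14, 17), (-17, 14)) = 31.1448
d((14, 17), (20, 5)) = 13.4164
d((-9, 10), (-11, -8)) = 18.1108
d((-9, 10), (-17, 14)) = 8.9443
d((-9, 10), (20, 5)) = 29.4279
d((-11, -8), (-17, 14)) = 22.8035
d((-11, -8), (20, 5)) = 33.6155
d((-17, 14), (20, 5)) = 38.0789

Closest pair: (-18, 19) and (-17, 14) with distance 5.099

The closest pair is (-18, 19) and (-17, 14) with Euclidean distance 5.099. For 6 points, brute-force pairwise comparison is shown above. For large n, the divide-and-conquer algorithm (sort by x, recurse on halves, check the dividing strip) achieves O(n log n).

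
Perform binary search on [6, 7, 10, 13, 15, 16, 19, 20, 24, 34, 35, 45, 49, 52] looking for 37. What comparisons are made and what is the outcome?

Binary search for 37 in [6, 7, 10, 13, 15, 16, 19, 20, 24, 34, 35, 45, 49, 52]:

lo=0, hi=13, mid=6, arr[mid]=19 -> 19 < 37, search right half
lo=7, hi=13, mid=10, arr[mid]=35 -> 35 < 37, search right half
lo=11, hi=13, mid=12, arr[mid]=49 -> 49 > 37, search left half
lo=11, hi=11, mid=11, arr[mid]=45 -> 45 > 37, search left half
lo=11 > hi=10, target 37 not found

Binary search determines that 37 is not in the array after 4 comparisons. The search space was exhausted without finding the target.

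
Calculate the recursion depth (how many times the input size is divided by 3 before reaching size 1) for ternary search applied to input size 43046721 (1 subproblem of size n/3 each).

For divide and conquer with division factor 3:

Problem sizes at each level:
Level 0: 43046721
Level 1: 14348907
Level 2: 4782969
Level 3: 1594323
Level 4: 531441
Level 5: 177147
Level 6: 59049
Level 7: 19683
Level 8: 6561
Level 9: 2187
Level 10: 729
Level 11: 243
Level 12: 81
Level 13: 27
Level 14: 9
Level 15: 3
Level 16: 1

The root is level 0 and the size-1 base case is level 16 (the tree spans levels 0 through 16, i.e. 17 levels counting the root), so the depth is the number of divisions: log_3(43046721) = 16

The recursion tree depth is log_3(43046721) = 16. At each level, the problem size is divided by 3, so it takes 16 divisions to reduce to a base case of size 1. The algorithm makes 1 recursive call at each level.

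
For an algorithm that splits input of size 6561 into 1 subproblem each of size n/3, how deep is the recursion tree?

For divide and conquer with division factor 3:

Problem sizes at each level:
Level 0: 6561
Level 1: 2187
Level 2: 729
Level 3: 243
Level 4: 81
Level 5: 27
Level 6: 9
Level 7: 3
Level 8: 1

The root is level 0 and the size-1 base case is level 8 (the tree spans levels 0 through 8, i.e. 9 levels counting the root), so the depth is the number of divisions: log_3(6561) = 8

The recursion tree depth is log_3(6561) = 8. At each level, the problem size is divided by 3, so it takes 8 divisions to reduce to a base case of size 1. The algorithm makes 1 recursive call at each level.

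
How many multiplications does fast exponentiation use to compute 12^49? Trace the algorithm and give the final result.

Computing 12^49 by squaring (build up from 12^1; each line after the first costs one multiplication):

12^1 = 12
12^2 = (12^1)^2 = 12^2 = 144
12^3 = 12 * 12^2 = 12 * 144 = 1728
12^6 = (12^3)^2 = 1728^2 = 2985984
12^12 = (12^6)^2 = 2985984^2 = 8916100448256
12^24 = (12^12)^2 = 8916100448256^2 = 79496847203390844133441536
12^48 = (12^24)^2 = 79496847203390844133441536^2 = 6319748715279270675921934218987893281199411530039296
12^49 = 12 * 12^48 = 12 * 6319748715279270675921934218987893281199411530039296 = 75836984583351248111063210627854719374392938360471552

Result: 75836984583351248111063210627854719374392938360471552
Multiplications needed: 7 (7 lines after 12^1)

12^49 = 75836984583351248111063210627854719374392938360471552. Using exponentiation by squaring, this requires 7 multiplications. The key idea: if the exponent is even, square the half-power; if odd, multiply by the base once.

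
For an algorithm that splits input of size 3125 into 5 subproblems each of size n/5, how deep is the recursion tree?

For divide and conquer with division factor 5:

Problem sizes at each level:
Level 0: 3125
Level 1: 625
Level 2: 125
Level 3: 25
Level 4: 5
Level 5: 1

The root is level 0 and the size-1 base case is level 5 (the tree spans levels 0 through 5, i.e. 6 levels counting the root), so the depth is the number of divisions: log_5(3125) = 5

The recursion tree depth is log_5(3125) = 5. At each level, the problem size is divided by 5, so it takes 5 divisions to reduce to a base case of size 1. The algorithm makes 5 recursive calls at each level.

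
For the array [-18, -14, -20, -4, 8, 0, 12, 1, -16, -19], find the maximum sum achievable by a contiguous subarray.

Using Kadane's algorithm on [-18, -14, -20, -4, 8, 0, 12, 1, -16, -19]:

Scanning through the array:
Position 1 (value -14): max_ending_here = -14, max_so_far = -14
Position 2 (value -20): max_ending_here = -20, max_so_far = -14
Position 3 (value -4): max_ending_here = -4, max_so_far = -4
Position 4 (value 8): max_ending_here = 8, max_so_far = 8
Position 5 (value 0): max_ending_here = 8, max_so_far = 8
Position 6 (value 12): max_ending_here = 20, max_so_far = 20
Position 7 (value 1): max_ending_here = 21, max_so_far = 21
Position 8 (value -16): max_ending_here = 5, max_so_far = 21
Position 9 (value -19): max_ending_here = -14, max_so_far = 21

Maximum subarray: [8, 0, 12, 1]
Maximum sum: 21

The maximum subarray is [8, 0, 12, 1] with sum 21. This subarray runs from index 4 to index 7.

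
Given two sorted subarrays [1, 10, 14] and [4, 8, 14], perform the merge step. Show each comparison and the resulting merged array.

Merging process:

Compare 1 vs 4: take 1 from left. Merged: [1]
Compare 10 vs 4: take 4 from right. Merged: [1, 4]
Compare 10 vs 8: take 8 from right. Merged: [1, 4, 8]
Compare 10 vs 14: take 10 from left. Merged: [1, 4, 8, 10]
Compare 14 vs 14: take 14 from left. Merged: [1, 4, 8, 10, 14]
Append remaining from right: [14]. Merged: [1, 4, 8, 10, 14, 14]

Final merged array: [1, 4, 8, 10, 14, 14]
Total comparisons: 5

The merged array is [1, 4, 8, 10, 14, 14], requiring 5 comparisons. The merge step runs in O(n) time where n is the total number of elements.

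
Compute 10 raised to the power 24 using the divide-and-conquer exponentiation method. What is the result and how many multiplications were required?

Computing 10^24 by squaring (build up from 10^1; each line after the first costs one multiplication):

10^1 = 10
10^2 = (10^1)^2 = 10^2 = 100
10^3 = 10 * 10^2 = 10 * 100 = 1000
10^6 = (10^3)^2 = 1000^2 = 1000000
10^12 = (10^6)^2 = 1000000^2 = 1000000000000
10^24 = (10^12)^2 = 1000000000000^2 = 1000000000000000000000000

Result: 1000000000000000000000000
Multiplications needed: 5 (5 lines after 10^1)

10^24 = 1000000000000000000000000. Using exponentiation by squaring, this requires 5 multiplications. The key idea: if the exponent is even, square the half-power; if odd, multiply by the base once.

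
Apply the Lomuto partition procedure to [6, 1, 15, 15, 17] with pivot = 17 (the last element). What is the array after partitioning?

Lomuto partition with pivot = 17:

Initial array: [6, 1, 15, 15, 17]

arr[0]=6 <= 17: swap with position 0, array becomes [6, 1, 15, 15, 17]
arr[1]=1 <= 17: swap with position 1, array becomes [6, 1, 15, 15, 17]
arr[2]=15 <= 17: swap with position 2, array becomes [6, 1, 15, 15, 17]
arr[3]=15 <= 17: swap with position 3, array becomes [6, 1, 15, 15, 17]

Place pivot at position 4: [6, 1, 15, 15, 17]
Pivot position: 4

After partitioning with pivot 17, the array becomes [6, 1, 15, 15, 17]. The pivot is placed at index 4. All elements to the left of the pivot are <= 17, and all elements to the right are > 17.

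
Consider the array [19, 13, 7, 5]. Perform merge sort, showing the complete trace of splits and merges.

Merge sort trace:

Split: [19, 13, 7, 5] -> [19, 13] and [7, 5]
  Split: [19, 13] -> [19] and [13]
  Merge: [19] + [13] -> [13, 19]
  Split: [7, 5] -> [7] and [5]
  Merge: [7] + [5] -> [5, 7]
Merge: [13, 19] + [5, 7] -> [5, 7, 13, 19]

Final sorted array: [5, 7, 13, 19]

The merge sort proceeds by recursively splitting the array and merging sorted halves.
After all merges, the sorted array is [5, 7, 13, 19].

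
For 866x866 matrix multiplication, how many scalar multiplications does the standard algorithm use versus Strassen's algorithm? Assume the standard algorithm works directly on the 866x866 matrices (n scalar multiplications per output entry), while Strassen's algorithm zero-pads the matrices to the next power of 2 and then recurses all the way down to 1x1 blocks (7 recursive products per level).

Matrix multiplication for 866x866 matrices:

Strassen's algorithm requires power-of-2 dimensions. Pad 866x866 to 1024x1024 (next power of 2).

Standard algorithm: 866^3 = 649461896 multiplications
Strassen's algorithm: 7^(log2(1024)) = 7^10 = 282475249 multiplications
Savings: 649461896 - 282475249 = 366986647 multiplications

Standard: 649461896 multiplications (866^3). Strassen: 282475249 multiplications (7^10, after padding to 1024x1024). Strassen reduces 8 recursive multiplications to 7 at each level.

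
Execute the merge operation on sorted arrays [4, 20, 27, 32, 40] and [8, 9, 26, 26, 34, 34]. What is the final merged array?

Merging process:

Compare 4 vs 8: take 4 from left. Merged: [4]
Compare 20 vs 8: take 8 from right. Merged: [4, 8]
Compare 20 vs 9: take 9 from right. Merged: [4, 8, 9]
Compare 20 vs 26: take 20 from left. Merged: [4, 8, 9, 20]
Compare 27 vs 26: take 26 from right. Merged: [4, 8, 9, 20, 26]
Compare 27 vs 26: take 26 from right. Merged: [4, 8, 9, 20, 26, 26]
Compare 27 vs 34: take 27 from left. Merged: [4, 8, 9, 20, 26, 26, 27]
Compare 32 vs 34: take 32 from left. Merged: [4, 8, 9, 20, 26, 26, 27, 32]
Compare 40 vs 34: take 34 from right. Merged: [4, 8, 9, 20, 26, 26, 27, 32, 34]
Compare 40 vs 34: take 34 from right. Merged: [4, 8, 9, 20, 26, 26, 27, 32, 34, 34]
Append remaining from left: [40]. Merged: [4, 8, 9, 20, 26, 26, 27, 32, 34, 34, 40]

Final merged array: [4, 8, 9, 20, 26, 26, 27, 32, 34, 34, 40]
Total comparisons: 10

The merged array is [4, 8, 9, 20, 26, 26, 27, 32, 34, 34, 40], requiring 10 comparisons. The merge step runs in O(n) time where n is the total number of elements.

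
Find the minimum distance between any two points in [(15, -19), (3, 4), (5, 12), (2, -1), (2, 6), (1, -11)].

Computing all pairwise distances among 6 points:

d((15, -19), (3, 4)) = 25.9422
d((15, -19), (5, 12)) = 32.573
d((15, -19), (2, -1)) = 22.2036
d((15, -19), (2, 6)) = 28.178
d((15, -19), (1, -11)) = 16.1245
d((3, 4), (5, 12)) = 8.2462
d((3, 4), (2, -1)) = 5.099
d((3, 4), (2, 6)) = 2.2361 <-- minimum
d((3, 4), (1, -11)) = 15.1327
d((5, 12), (2, -1)) = 13.3417
d((5, 12), (2, 6)) = 6.7082
d((5, 12), (1, -11)) = 23.3452
d((2, -1), (2, 6)) = 7.0
d((2, -1), (1, -11)) = 10.0499
d((2, 6), (1, -11)) = 17.0294

Closest pair: (3, 4) and (2, 6) with distance 2.2361

The closest pair is (3, 4) and (2, 6) with Euclidean distance 2.2361. For 6 points, brute-force pairwise comparison is shown above. For large n, the divide-and-conquer algorithm (sort by x, recurse on halves, check the dividing strip) achieves O(n log n).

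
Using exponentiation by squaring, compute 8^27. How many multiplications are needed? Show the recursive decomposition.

Computing 8^27 by squaring (build up from 8^1; each line after the first costs one multiplication):

8^1 = 8
8^2 = (8^1)^2 = 8^2 = 64
8^3 = 8 * 8^2 = 8 * 64 = 512
8^6 = (8^3)^2 = 512^2 = 262144
8^12 = (8^6)^2 = 262144^2 = 68719476736
8^13 = 8 * 8^12 = 8 * 68719476736 = 549755813888
8^26 = (8^13)^2 = 549755813888^2 = 302231454903657293676544
8^27 = 8 * 8^26 = 8 * 302231454903657293676544 = 2417851639229258349412352

Result: 2417851639229258349412352
Multiplications needed: 7 (7 lines after 8^1)

8^27 = 2417851639229258349412352. Using exponentiation by squaring, this requires 7 multiplications. The key idea: if the exponent is even, square the half-power; if odd, multiply by the base once.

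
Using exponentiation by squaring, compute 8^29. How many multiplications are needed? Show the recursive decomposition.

Computing 8^29 by squaring (build up from 8^1; each line after the first costs one multiplication):

8^1 = 8
8^2 = (8^1)^2 = 8^2 = 64
8^3 = 8 * 8^2 = 8 * 64 = 512
8^6 = (8^3)^2 = 512^2 = 262144
8^7 = 8 * 8^6 = 8 * 262144 = 2097152
8^14 = (8^7)^2 = 2097152^2 = 4398046511104
8^28 = (8^14)^2 = 4398046511104^2 = 19342813113834066795298816
8^29 = 8 * 8^28 = 8 * 19342813113834066795298816 = 154742504910672534362390528

Result: 154742504910672534362390528
Multiplications needed: 7 (7 lines after 8^1)

8^29 = 154742504910672534362390528. Using exponentiation by squaring, this requires 7 multiplications. The key idea: if the exponent is even, square the half-power; if odd, multiply by the base once.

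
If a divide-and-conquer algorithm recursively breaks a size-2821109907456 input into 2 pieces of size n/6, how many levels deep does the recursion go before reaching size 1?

For divide and conquer with division factor 6:

Problem sizes at each level:
Level 0: 2821109907456
Level 1: 470184984576
Level 2: 78364164096
Level 3: 13060694016
Level 4: 2176782336
Level 5: 362797056
Level 6: 60466176
Level 7: 10077696
Level 8: 1679616
Level 9: 279936
Level 10: 46656
Level 11: 7776
Level 12: 1296
Level 13: 216
Level 14: 36
Level 15: 6
Level 16: 1

The root is level 0 and the size-1 base case is level 16 (the tree spans levels 0 through 16, i.e. 17 levels counting the root), so the depth is the number of divisions: log_6(2821109907456) = 16

The recursion tree depth is log_6(2821109907456) = 16. At each level, the problem size is divided by 6, so it takes 16 divisions to reduce to a base case of size 1. The algorithm makes 2 recursive calls at each level.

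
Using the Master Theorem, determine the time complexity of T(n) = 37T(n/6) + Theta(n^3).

Master Theorem for T(n) = 37T(n/6) + O(n^3):

a = 37, b = 6, c = 3
log_b(a) = log_6(37) = 2.0153

Case 3: c = 3 > log_6(37) = 2.0153
T(n) = O(n^3) = O(n^3)

For T(n) = 37T(n/6) + O(n^3): log_6(37) = 2.0153. This is Case 3 of the Master Theorem (c > log_b(a), work dominated by root), giving O(n^3).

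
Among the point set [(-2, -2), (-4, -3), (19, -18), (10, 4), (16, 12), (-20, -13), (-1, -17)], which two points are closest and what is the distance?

Computing all pairwise distances among 7 points:

d((-2, -2), (-4, -3)) = 2.2361 <-- minimum
d((-2, -2), (19, -18)) = 26.4008
d((-2, -2), (10, 4)) = 13.4164
d((-2, -2), (16, 12)) = 22.8035
d((-2, -2), (-20, -13)) = 21.095
d((-2, -2), (-1, -17)) = 15.0333
d((-4, -3), (19, -18)) = 27.4591
d((-4, -3), (10, 4)) = 15.6525
d((-4, -3), (16, 12)) = 25.0
d((-4, -3), (-20, -13)) = 18.868
d((-4, -3), (-1, -17)) = 14.3178
d((19, -18), (10, 4)) = 23.7697
d((19, -18), (16, 12)) = 30.1496
d((19, -18), (-20, -13)) = 39.3192
d((19, -18), (-1, -17)) = 20.025
d((10, 4), (16, 12)) = 10.0
d((10, 4), (-20, -13)) = 34.4819
d((10, 4), (-1, -17)) = 23.7065
d((16, 12), (-20, -13)) = 43.8292
d((16, 12), (-1, -17)) = 33.6155
d((-20, -13), (-1, -17)) = 19.4165

Closest pair: (-2, -2) and (-4, -3) with distance 2.2361

The closest pair is (-2, -2) and (-4, -3) with Euclidean distance 2.2361. For 7 points, brute-force pairwise comparison is shown above. For large n, the divide-and-conquer algorithm (sort by x, recurse on halves, check the dividing strip) achieves O(n log n).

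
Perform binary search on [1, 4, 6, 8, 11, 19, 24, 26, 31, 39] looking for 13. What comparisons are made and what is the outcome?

Binary search for 13 in [1, 4, 6, 8, 11, 19, 24, 26, 31, 39]:

lo=0, hi=9, mid=4, arr[mid]=11 -> 11 < 13, search right half
lo=5, hi=9, mid=7, arr[mid]=26 -> 26 > 13, search left half
lo=5, hi=6, mid=5, arr[mid]=19 -> 19 > 13, search left half
lo=5 > hi=4, target 13 not found

Binary search determines that 13 is not in the array after 3 comparisons. The search space was exhausted without finding the target.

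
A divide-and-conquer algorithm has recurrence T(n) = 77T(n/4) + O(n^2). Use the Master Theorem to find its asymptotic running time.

Master Theorem for T(n) = 77T(n/4) + O(n^2):

a = 77, b = 4, c = 2
log_b(a) = log_4(77) = 3.1334

Case 1: c = 2 < log_4(77) = 3.1334
T(n) = O(n^(log_4 77))

For T(n) = 77T(n/4) + O(n^2): log_4(77) = 3.1334. This is Case 1 of the Master Theorem (c < log_b(a), work dominated by leaves), giving O(n^(log_4 77)).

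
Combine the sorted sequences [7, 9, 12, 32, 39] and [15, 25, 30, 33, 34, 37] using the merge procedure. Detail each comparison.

Merging process:

Compare 7 vs 15: take 7 from left. Merged: [7]
Compare 9 vs 15: take 9 from left. Merged: [7, 9]
Compare 12 vs 15: take 12 from left. Merged: [7, 9, 12]
Compare 32 vs 15: take 15 from right. Merged: [7, 9, 12, 15]
Compare 32 vs 25: take 25 from right. Merged: [7, 9, 12, 15, 25]
Compare 32 vs 30: take 30 from right. Merged: [7, 9, 12, 15, 25, 30]
Compare 32 vs 33: take 32 from left. Merged: [7, 9, 12, 15, 25, 30, 32]
Compare 39 vs 33: take 33 from right. Merged: [7, 9, 12, 15, 25, 30, 32, 33]
Compare 39 vs 34: take 34 from right. Merged: [7, 9, 12, 15, 25, 30, 32, 33, 34]
Compare 39 vs 37: take 37 from right. Merged: [7, 9, 12, 15, 25, 30, 32, 33, 34, 37]
Append remaining from left: [39]. Merged: [7, 9, 12, 15, 25, 30, 32, 33, 34, 37, 39]

Final merged array: [7, 9, 12, 15, 25, 30, 32, 33, 34, 37, 39]
Total comparisons: 10

The merged array is [7, 9, 12, 15, 25, 30, 32, 33, 34, 37, 39], requiring 10 comparisons. The merge step runs in O(n) time where n is the total number of elements.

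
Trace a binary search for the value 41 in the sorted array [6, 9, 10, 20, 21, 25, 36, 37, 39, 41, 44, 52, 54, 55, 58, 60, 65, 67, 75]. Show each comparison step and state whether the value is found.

Binary search for 41 in [6, 9, 10, 20, 21, 25, 36, 37, 39, 41, 44, 52, 54, 55, 58, 60, 65, 67, 75]:

lo=0, hi=18, mid=9, arr[mid]=41 -> Found target at index 9!

Binary search finds 41 at index 9 after 1 comparisons. The search repeatedly halves the search space by comparing with the middle element.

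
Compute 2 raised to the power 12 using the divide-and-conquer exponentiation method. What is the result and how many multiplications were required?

Computing 2^12 by squaring (build up from 2^1; each line after the first costs one multiplication):

2^1 = 2
2^2 = (2^1)^2 = 2^2 = 4
2^3 = 2 * 2^2 = 2 * 4 = 8
2^6 = (2^3)^2 = 8^2 = 64
2^12 = (2^6)^2 = 64^2 = 4096

Result: 4096
Multiplications needed: 4 (4 lines after 2^1)

2^12 = 4096. Using exponentiation by squaring, this requires 4 multiplications. The key idea: if the exponent is even, square the half-power; if odd, multiply by the base once.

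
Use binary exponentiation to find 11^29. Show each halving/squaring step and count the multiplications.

Computing 11^29 by squaring (build up from 11^1; each line after the first costs one multiplication):

11^1 = 11
11^2 = (11^1)^2 = 11^2 = 121
11^3 = 11 * 11^2 = 11 * 121 = 1331
11^6 = (11^3)^2 = 1331^2 = 1771561
11^7 = 11 * 11^6 = 11 * 1771561 = 19487171
11^14 = (11^7)^2 = 19487171^2 = 379749833583241
11^28 = (11^14)^2 = 379749833583241^2 = 144209936106499234037676064081
11^29 = 11 * 11^28 = 11 * 144209936106499234037676064081 = 1586309297171491574414436704891

Result: 1586309297171491574414436704891
Multiplications needed: 7 (7 lines after 11^1)

11^29 = 1586309297171491574414436704891. Using exponentiation by squaring, this requires 7 multiplications. The key idea: if the exponent is even, square the half-power; if odd, multiply by the base once.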